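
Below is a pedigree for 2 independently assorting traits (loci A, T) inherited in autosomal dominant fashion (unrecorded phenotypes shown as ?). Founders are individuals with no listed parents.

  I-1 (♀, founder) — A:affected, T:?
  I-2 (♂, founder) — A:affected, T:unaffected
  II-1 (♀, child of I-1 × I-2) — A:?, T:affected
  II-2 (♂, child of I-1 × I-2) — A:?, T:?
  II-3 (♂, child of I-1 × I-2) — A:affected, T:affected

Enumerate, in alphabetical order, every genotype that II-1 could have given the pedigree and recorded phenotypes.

A/I-1 aff ·: Aa|AA
A/I-2 aff ·: Aa|AA
A/II-1 ? I-1×I-2: aa|Aa|AA
A/II-2 ? I-1×I-2: aa|Aa|AA
A/II-3 aff I-1×I-2: Aa|AA
⇒ A over [I-1,I-2,II-1,II-2,II-3]: 35 consistent
T/I-1 ? ·: Tt|TT
T/I-2 un ·: tt
T/II-1 aff I-1×I-2: Tt
T/II-2 ? I-1×I-2: tt|Tt
T/II-3 aff I-1×I-2: Tt
⇒ T over [I-1,I-2,II-1,II-2,II-3]: 3 consistent

II-1 ∈ {AA Tt, Aa Tt, aa Tt}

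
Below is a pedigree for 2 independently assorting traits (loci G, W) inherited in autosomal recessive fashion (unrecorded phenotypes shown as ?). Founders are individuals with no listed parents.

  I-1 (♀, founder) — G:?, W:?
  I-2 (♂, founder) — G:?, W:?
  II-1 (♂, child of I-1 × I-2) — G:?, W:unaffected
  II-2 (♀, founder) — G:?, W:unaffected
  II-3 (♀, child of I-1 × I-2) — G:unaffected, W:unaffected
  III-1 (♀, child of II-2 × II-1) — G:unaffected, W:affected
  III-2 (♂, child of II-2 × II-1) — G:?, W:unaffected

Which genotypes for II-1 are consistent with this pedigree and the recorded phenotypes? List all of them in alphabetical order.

G/I-1 ? ·: GG|Gg|gg
G/I-2 ? ·: GG|Gg|gg
G/II-1 ? I-1×I-2: GG|Gg|gg
G/II-2 ? ·: GG|Gg|gg
G/II-3 un I-1×I-2: GG|Gg
G/III-1 un II-2×II-1: GG|Gg
G/III-2 ? II-2×II-1: GG|Gg|gg
⇒ G over [I-1,I-2,II-1,II-2,II-3,III-1,III-2]: 174 consistent
W/I-1 ? ·: WW|Ww|ww
W/I-2 ? ·: WW|Ww|ww
W/II-1 un I-1×I-2: Ww
W/II-2 un ·: Ww
W/II-3 un I-1×I-2: WW|Ww
W/III-1 aff II-2×II-1: ww
W/III-2 un II-2×II-1: WW|Ww
⇒ W over [I-1,I-2,II-1,II-2,II-3,III-1,III-2]: 20 consistent

II-1 ∈ {GG Ww, Gg Ww, gg Ww}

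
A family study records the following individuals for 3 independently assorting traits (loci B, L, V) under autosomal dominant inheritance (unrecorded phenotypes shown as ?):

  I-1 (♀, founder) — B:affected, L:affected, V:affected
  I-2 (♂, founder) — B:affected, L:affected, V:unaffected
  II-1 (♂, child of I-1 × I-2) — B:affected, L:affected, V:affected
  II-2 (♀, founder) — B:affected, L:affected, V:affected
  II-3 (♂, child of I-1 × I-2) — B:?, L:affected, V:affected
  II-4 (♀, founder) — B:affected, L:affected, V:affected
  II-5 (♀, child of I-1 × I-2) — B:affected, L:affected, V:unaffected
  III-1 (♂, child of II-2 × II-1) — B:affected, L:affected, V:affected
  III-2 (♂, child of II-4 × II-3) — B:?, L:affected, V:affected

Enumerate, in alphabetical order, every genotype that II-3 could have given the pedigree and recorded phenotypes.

II-3 ∈ {BB LL Vv, BB Ll Vv, Bb LL Vv, Bb Ll Vv, bb LL Vv, bb Ll Vv}

B/I-1 aff ·: Bb|BB
B/I-2 aff ·: Bb|BB
B/II-1 aff I-1×I-2: Bb|BB
B/II-2 aff ·: Bb|BB
B/II-3 ? I-1×I-2: bb|Bb|BB
B/II-4 aff ·: Bb|BB
B/II-5 aff I-1×I-2: Bb|BB
B/III-1 aff II-2×II-1: Bb|BB
B/III-2 ? II-4×II-3: bb|Bb|BB
⇒ B over [I-1,I-2,II-1,II-2,II-3,II-4,II-5,III-1,III-2]: 387 consistent
L/I-1 aff ·: Ll|LL
L/I-2 aff ·: Ll|LL
L/II-1 aff I-1×I-2: Ll|LL
L/II-2 aff ·: Ll|LL
L/II-3 aff I-1×I-2: Ll|LL
L/II-4 aff ·: Ll|LL
L/II-5 aff I-1×I-2: Ll|LL
L/III-1 aff II-2×II-1: Ll|LL
L/III-2 aff II-4×II-3: Ll|LL
⇒ L over [I-1,I-2,II-1,II-2,II-3,II-4,II-5,III-1,III-2]: 303 consistent
V/I-1 aff ·: Vv
V/I-2 un ·: vv
V/II-1 aff I-1×I-2: Vv
V/II-2 aff ·: Vv|VV
V/II-3 aff I-1×I-2: Vv
V/II-4 aff ·: Vv|VV
V/II-5 un I-1×I-2: vv
V/III-1 aff II-2×II-1: Vv|VV
V/III-2 aff II-4×II-3: Vv|VV
⇒ V over [I-1,I-2,II-1,II-2,II-3,II-4,II-5,III-1,III-2]: 16 consistent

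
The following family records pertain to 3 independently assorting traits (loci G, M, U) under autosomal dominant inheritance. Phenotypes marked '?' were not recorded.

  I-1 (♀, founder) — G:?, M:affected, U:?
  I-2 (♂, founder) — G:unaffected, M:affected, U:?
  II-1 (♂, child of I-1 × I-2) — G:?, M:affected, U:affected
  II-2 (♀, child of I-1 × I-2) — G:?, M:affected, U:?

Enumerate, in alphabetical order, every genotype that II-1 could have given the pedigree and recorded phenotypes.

II-1 ∈ {Gg MM UU, Gg MM Uu, Gg Mm UU, Gg Mm Uu, gg MM UU, gg MM Uu, gg Mm UU, gg Mm Uu}

G/I-1 ? ·: gg|Gg|GG
G/I-2 un ·: gg
G/II-1 ? I-1×I-2: gg|Gg
G/II-2 ? I-1×I-2: gg|Gg
⇒ G over [I-1,I-2,II-1,II-2]: 6 consistent
M/I-1 aff ·: Mm|MM
M/I-2 aff ·: Mm|MM
M/II-1 aff I-1×I-2: Mm|MM
M/II-2 aff I-1×I-2: Mm|MM
⇒ M over [I-1,I-2,II-1,II-2]: 13 consistent
U/I-1 ? ·: uu|Uu|UU
U/I-2 ? ·: uu|Uu|UU
U/II-1 aff I-1×I-2: Uu|UU
U/II-2 ? I-1×I-2: uu|Uu|UU
⇒ U over [I-1,I-2,II-1,II-2]: 21 consistent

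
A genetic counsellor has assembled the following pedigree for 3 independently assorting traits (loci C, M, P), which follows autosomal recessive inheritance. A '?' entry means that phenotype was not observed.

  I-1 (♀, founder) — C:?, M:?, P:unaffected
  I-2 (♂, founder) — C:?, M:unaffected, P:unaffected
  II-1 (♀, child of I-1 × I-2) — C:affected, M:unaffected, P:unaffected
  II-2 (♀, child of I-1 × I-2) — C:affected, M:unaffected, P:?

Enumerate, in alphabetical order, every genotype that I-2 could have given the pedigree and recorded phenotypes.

I-2 ∈ {Cc MM PP, Cc MM Pp, Cc Mm PP, Cc Mm Pp, cc MM PP, cc MM Pp, cc Mm PP, cc Mm Pp}

C/I-1 ? ·: Cc|cc
C/I-2 ? ·: Cc|cc
C/II-1 aff I-1×I-2: cc
C/II-2 aff I-1×I-2: cc
⇒ C over [I-1,I-2,II-1,II-2]: 4 consistent
M/I-1 ? ·: MM|Mm|mm
M/I-2 un ·: MM|Mm
M/II-1 un I-1×I-2: MM|Mm
M/II-2 un I-1×I-2: MM|Mm
⇒ M over [I-1,I-2,II-1,II-2]: 15 consistent
P/I-1 un ·: PP|Pp
P/I-2 un ·: PP|Pp
P/II-1 un I-1×I-2: PP|Pp
P/II-2 ? I-1×I-2: PP|Pp|pp
⇒ P over [I-1,I-2,II-1,II-2]: 15 consistent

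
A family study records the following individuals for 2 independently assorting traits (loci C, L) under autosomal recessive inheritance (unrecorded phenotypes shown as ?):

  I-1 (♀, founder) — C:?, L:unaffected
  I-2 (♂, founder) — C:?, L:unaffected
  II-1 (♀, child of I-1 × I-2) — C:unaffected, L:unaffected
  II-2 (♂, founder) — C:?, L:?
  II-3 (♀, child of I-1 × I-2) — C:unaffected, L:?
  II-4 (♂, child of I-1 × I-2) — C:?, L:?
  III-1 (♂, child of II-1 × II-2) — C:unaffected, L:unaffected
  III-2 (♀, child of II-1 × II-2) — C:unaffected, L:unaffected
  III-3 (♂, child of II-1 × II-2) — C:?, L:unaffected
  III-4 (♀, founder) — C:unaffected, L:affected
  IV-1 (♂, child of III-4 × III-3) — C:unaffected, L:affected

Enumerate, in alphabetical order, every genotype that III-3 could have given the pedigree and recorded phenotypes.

C/I-1 ? ·: CC|Cc|cc
C/I-2 ? ·: CC|Cc|cc
C/II-1 un I-1×I-2: CC|Cc
C/II-2 ? ·: CC|Cc|cc
C/II-3 un I-1×I-2: CC|Cc
C/II-4 ? I-1×I-2: CC|Cc|cc
C/III-1 un II-1×II-2: CC|Cc
C/III-2 un II-1×II-2: CC|Cc
C/III-3 ? II-1×II-2: CC|Cc|cc
C/III-4 un ·: CC|Cc
C/IV-1 un III-4×III-3: CC|Cc
⇒ C over [I-1,I-2,II-1,II-2,II-3,II-4,III-1,III-2,III-3,III-4,IV-1]: 1925 consistent
L/I-1 un ·: LL|Ll
L/I-2 un ·: LL|Ll
L/II-1 un I-1×I-2: LL|Ll
L/II-2 ? ·: LL|Ll|ll
L/II-3 ? I-1×I-2: LL|Ll|ll
L/II-4 ? I-1×I-2: LL|Ll|ll
L/III-1 un II-1×II-2: LL|Ll
L/III-2 un II-1×II-2: LL|Ll
L/III-3 un II-1×II-2: Ll
L/III-4 aff ·: ll
L/IV-1 aff III-4×III-3: ll
⇒ L over [I-1,I-2,II-1,II-2,II-3,II-4,III-1,III-2,III-3,III-4,IV-1]: 243 consistent

III-3 ∈ {CC Ll, Cc Ll, cc Ll}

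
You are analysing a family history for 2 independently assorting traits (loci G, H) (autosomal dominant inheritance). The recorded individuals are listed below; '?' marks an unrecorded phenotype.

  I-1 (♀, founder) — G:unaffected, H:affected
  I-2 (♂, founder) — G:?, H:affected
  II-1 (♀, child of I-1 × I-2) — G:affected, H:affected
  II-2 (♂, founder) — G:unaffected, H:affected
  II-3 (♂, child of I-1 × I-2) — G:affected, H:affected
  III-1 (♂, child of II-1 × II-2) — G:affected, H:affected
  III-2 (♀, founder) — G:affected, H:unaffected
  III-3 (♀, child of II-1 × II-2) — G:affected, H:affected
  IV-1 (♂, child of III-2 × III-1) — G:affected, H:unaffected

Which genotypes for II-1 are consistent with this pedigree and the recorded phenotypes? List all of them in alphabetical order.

II-1 ∈ {Gg HH, Gg Hh}

G/I-1 un ·: gg
G/I-2 ? ·: Gg|GG
G/II-1 aff I-1×I-2: Gg
G/II-2 un ·: gg
G/II-3 aff I-1×I-2: Gg
G/III-1 aff II-1×II-2: Gg
G/III-2 aff ·: Gg|GG
G/III-3 aff II-1×II-2: Gg
G/IV-1 aff III-2×III-1: Gg|GG
⇒ G over [I-1,I-2,II-1,II-2,II-3,III-1,III-2,III-3,IV-1]: 8 consistent
H/I-1 aff ·: Hh|HH
H/I-2 aff ·: Hh|HH
H/II-1 aff I-1×I-2: Hh|HH
H/II-2 aff ·: Hh|HH
H/II-3 aff I-1×I-2: Hh|HH
H/III-1 aff II-1×II-2: Hh
H/III-2 un ·: hh
H/III-3 aff II-1×II-2: Hh|HH
H/IV-1 un III-2×III-1: hh
⇒ H over [I-1,I-2,II-1,II-2,II-3,III-1,III-2,III-3,IV-1]: 38 consistent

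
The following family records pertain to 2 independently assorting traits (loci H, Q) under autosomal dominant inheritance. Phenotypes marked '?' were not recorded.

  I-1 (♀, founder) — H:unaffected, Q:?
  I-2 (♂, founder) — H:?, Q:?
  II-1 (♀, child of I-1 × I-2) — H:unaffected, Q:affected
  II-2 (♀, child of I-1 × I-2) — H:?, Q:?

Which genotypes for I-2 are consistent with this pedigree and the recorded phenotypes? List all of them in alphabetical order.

H/I-1 un ·: hh
H/I-2 ? ·: hh|Hh
H/II-1 un I-1×I-2: hh
H/II-2 ? I-1×I-2: hh|Hh
⇒ H over [I-1,I-2,II-1,II-2]: 3 consistent
Q/I-1 ? ·: qq|Qq|QQ
Q/I-2 ? ·: qq|Qq|QQ
Q/II-1 aff I-1×I-2: Qq|QQ
Q/II-2 ? I-1×I-2: qq|Qq|QQ
⇒ Q over [I-1,I-2,II-1,II-2]: 21 consistent

I-2 ∈ {Hh QQ, Hh Qq, Hh qq, hh QQ, hh Qq, hh qq}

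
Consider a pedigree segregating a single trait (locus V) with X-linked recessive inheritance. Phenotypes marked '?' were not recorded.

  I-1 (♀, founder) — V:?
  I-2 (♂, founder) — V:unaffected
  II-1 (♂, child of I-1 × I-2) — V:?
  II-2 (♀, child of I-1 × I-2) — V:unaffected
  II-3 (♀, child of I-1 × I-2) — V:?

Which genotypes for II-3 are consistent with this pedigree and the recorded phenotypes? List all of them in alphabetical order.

II-3 ∈ {X^VX^V, X^VX^v}

V/I-1 ? ·: X^VX^V|X^VX^v|X^vX^v
V/I-2 un ·: X^VY
V/II-1 ? I-1×I-2: X^VY|X^vY
V/II-2 un I-1×I-2: X^VX^V|X^VX^v
V/II-3 ? I-1×I-2: X^VX^V|X^VX^v
⇒ V over [I-1,I-2,II-1,II-2,II-3]: 10 consistent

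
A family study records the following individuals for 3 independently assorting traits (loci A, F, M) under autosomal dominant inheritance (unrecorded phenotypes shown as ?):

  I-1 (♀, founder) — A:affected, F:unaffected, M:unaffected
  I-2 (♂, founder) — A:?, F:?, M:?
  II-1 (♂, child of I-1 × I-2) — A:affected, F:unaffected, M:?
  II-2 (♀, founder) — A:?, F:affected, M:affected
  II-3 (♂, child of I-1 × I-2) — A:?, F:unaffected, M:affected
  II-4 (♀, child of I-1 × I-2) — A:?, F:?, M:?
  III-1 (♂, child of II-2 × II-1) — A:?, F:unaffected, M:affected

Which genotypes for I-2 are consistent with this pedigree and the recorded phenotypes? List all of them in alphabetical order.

I-2 ∈ {AA Ff MM, AA Ff Mm, AA ff MM, AA ff Mm, Aa Ff MM, Aa Ff Mm, Aa ff MM, Aa ff Mm, aa Ff MM, aa Ff Mm, aa ff MM, aa ff Mm}

A/I-1 aff ·: Aa|AA
A/I-2 ? ·: aa|Aa|AA
A/II-1 aff I-1×I-2: Aa|AA
A/II-2 ? ·: aa|Aa|AA
A/II-3 ? I-1×I-2: aa|Aa|AA
A/II-4 ? I-1×I-2: aa|Aa|AA
A/III-1 ? II-2×II-1: aa|Aa|AA
⇒ A over [I-1,I-2,II-1,II-2,II-3,II-4,III-1]: 226 consistent
F/I-1 un ·: ff
F/I-2 ? ·: ff|Ff
F/II-1 un I-1×I-2: ff
F/II-2 aff ·: Ff
F/II-3 un I-1×I-2: ff
F/II-4 ? I-1×I-2: ff|Ff
F/III-1 un II-2×II-1: ff
⇒ F over [I-1,I-2,II-1,II-2,II-3,II-4,III-1]: 3 consistent
M/I-1 un ·: mm
M/I-2 ? ·: Mm|MM
M/II-1 ? I-1×I-2: mm|Mm
M/II-2 aff ·: Mm|MM
M/II-3 aff I-1×I-2: Mm
M/II-4 ? I-1×I-2: mm|Mm
M/III-1 aff II-2×II-1: Mm|MM
⇒ M over [I-1,I-2,II-1,II-2,II-3,II-4,III-1]: 16 consistent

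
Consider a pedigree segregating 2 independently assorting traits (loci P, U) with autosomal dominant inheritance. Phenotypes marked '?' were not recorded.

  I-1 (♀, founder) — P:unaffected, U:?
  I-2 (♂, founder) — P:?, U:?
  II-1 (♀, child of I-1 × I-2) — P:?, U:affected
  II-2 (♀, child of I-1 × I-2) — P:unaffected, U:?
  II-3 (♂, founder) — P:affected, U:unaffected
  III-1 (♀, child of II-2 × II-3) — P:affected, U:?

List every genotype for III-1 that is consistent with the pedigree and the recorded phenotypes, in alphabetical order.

P/I-1 un ·: pp
P/I-2 ? ·: pp|Pp
P/II-1 ? I-1×I-2: pp|Pp
P/II-2 un I-1×I-2: pp
P/II-3 aff ·: Pp|PP
P/III-1 aff II-2×II-3: Pp
⇒ P over [I-1,I-2,II-1,II-2,II-3,III-1]: 6 consistent
U/I-1 ? ·: uu|Uu|UU
U/I-2 ? ·: uu|Uu|UU
U/II-1 aff I-1×I-2: Uu|UU
U/II-2 ? I-1×I-2: uu|Uu|UU
U/II-3 un ·: uu
U/III-1 ? II-2×II-3: uu|Uu
⇒ U over [I-1,I-2,II-1,II-2,II-3,III-1]: 31 consistent

III-1 ∈ {Pp Uu, Pp uu}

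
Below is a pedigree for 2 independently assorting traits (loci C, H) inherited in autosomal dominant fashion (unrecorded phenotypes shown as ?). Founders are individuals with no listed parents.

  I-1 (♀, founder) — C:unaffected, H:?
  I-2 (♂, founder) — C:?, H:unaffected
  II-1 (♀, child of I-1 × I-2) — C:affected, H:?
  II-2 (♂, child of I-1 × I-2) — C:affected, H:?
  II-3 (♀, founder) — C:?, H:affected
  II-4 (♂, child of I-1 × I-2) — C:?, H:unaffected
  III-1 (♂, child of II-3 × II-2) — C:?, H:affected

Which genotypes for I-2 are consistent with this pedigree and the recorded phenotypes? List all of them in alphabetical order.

I-2 ∈ {CC hh, Cc hh}

C/I-1 un ·: cc
C/I-2 ? ·: Cc|CC
C/II-1 aff I-1×I-2: Cc
C/II-2 aff I-1×I-2: Cc
C/II-3 ? ·: cc|Cc|CC
C/II-4 ? I-1×I-2: cc|Cc
C/III-1 ? II-3×II-2: cc|Cc|CC
⇒ C over [I-1,I-2,II-1,II-2,II-3,II-4,III-1]: 21 consistent
H/I-1 ? ·: hh|Hh
H/I-2 un ·: hh
H/II-1 ? I-1×I-2: hh|Hh
H/II-2 ? I-1×I-2: hh|Hh
H/II-3 aff ·: Hh|HH
H/II-4 un I-1×I-2: hh
H/III-1 aff II-3×II-2: Hh|HH
⇒ H over [I-1,I-2,II-1,II-2,II-3,II-4,III-1]: 14 consistent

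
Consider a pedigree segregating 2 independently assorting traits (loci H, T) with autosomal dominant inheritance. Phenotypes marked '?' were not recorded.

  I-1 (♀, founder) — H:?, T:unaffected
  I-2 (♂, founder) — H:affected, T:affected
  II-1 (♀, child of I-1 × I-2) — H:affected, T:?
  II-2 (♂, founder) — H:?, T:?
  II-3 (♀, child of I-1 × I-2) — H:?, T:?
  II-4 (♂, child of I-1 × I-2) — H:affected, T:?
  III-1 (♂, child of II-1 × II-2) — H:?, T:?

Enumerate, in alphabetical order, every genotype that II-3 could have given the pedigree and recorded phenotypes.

II-3 ∈ {HH Tt, HH tt, Hh Tt, Hh tt, hh Tt, hh tt}

H/I-1 ? ·: hh|Hh|HH
H/I-2 aff ·: Hh|HH
H/II-1 aff I-1×I-2: Hh|HH
H/II-2 ? ·: hh|Hh|HH
H/II-3 ? I-1×I-2: hh|Hh|HH
H/II-4 aff I-1×I-2: Hh|HH
H/III-1 ? II-1×II-2: hh|Hh|HH
⇒ H over [I-1,I-2,II-1,II-2,II-3,II-4,III-1]: 179 consistent
T/I-1 un ·: tt
T/I-2 aff ·: Tt|TT
T/II-1 ? I-1×I-2: tt|Tt
T/II-2 ? ·: tt|Tt|TT
T/II-3 ? I-1×I-2: tt|Tt
T/II-4 ? I-1×I-2: tt|Tt
T/III-1 ? II-1×II-2: tt|Tt|TT
⇒ T over [I-1,I-2,II-1,II-2,II-3,II-4,III-1]: 51 consistent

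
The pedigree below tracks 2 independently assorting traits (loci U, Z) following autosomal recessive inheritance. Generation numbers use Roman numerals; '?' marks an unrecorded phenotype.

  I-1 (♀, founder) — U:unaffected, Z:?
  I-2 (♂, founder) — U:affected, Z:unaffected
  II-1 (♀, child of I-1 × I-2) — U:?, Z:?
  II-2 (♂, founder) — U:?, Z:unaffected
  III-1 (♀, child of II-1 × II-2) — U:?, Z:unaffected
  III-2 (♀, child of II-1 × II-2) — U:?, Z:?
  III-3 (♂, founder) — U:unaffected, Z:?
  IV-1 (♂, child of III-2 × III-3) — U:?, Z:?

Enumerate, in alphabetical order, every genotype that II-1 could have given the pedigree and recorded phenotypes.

U/I-1 un ·: UU|Uu
U/I-2 aff ·: uu
U/II-1 ? I-1×I-2: Uu|uu
U/II-2 ? ·: UU|Uu|uu
U/III-1 ? II-1×II-2: UU|Uu|uu
U/III-2 ? II-1×II-2: UU|Uu|uu
U/III-3 un ·: UU|Uu
U/IV-1 ? III-2×III-3: UU|Uu|uu
⇒ U over [I-1,I-2,II-1,II-2,III-1,III-2,III-3,IV-1]: 154 consistent
Z/I-1 ? ·: ZZ|Zz|zz
Z/I-2 un ·: ZZ|Zz
Z/II-1 ? I-1×I-2: ZZ|Zz|zz
Z/II-2 un ·: ZZ|Zz
Z/III-1 un II-1×II-2: ZZ|Zz
Z/III-2 ? II-1×II-2: ZZ|Zz|zz
Z/III-3 ? ·: ZZ|Zz|zz
Z/IV-1 ? III-2×III-3: ZZ|Zz|zz
⇒ Z over [I-1,I-2,II-1,II-2,III-1,III-2,III-3,IV-1]: 400 consistent

II-1 ∈ {Uu ZZ, Uu Zz, Uu zz, uu ZZ, uu Zz, uu zz}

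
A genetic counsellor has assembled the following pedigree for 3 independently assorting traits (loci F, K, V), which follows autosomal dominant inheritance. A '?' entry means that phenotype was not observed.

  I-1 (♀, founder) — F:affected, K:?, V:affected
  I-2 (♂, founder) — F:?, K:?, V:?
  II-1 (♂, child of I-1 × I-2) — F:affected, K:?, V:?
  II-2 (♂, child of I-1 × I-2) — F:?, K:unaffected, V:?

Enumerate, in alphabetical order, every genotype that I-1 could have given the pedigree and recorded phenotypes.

F/I-1 aff ·: Ff|FF
F/I-2 ? ·: ff|Ff|FF
F/II-1 aff I-1×I-2: Ff|FF
F/II-2 ? I-1×I-2: ff|Ff|FF
⇒ F over [I-1,I-2,II-1,II-2]: 18 consistent
K/I-1 ? ·: kk|Kk
K/I-2 ? ·: kk|Kk
K/II-1 ? I-1×I-2: kk|Kk|KK
K/II-2 un I-1×I-2: kk
⇒ K over [I-1,I-2,II-1,II-2]: 8 consistent
V/I-1 aff ·: Vv|VV
V/I-2 ? ·: vv|Vv|VV
V/II-1 ? I-1×I-2: vv|Vv|VV
V/II-2 ? I-1×I-2: vv|Vv|VV
⇒ V over [I-1,I-2,II-1,II-2]: 23 consistent

I-1 ∈ {FF Kk VV, FF Kk Vv, FF kk VV, FF kk Vv, Ff Kk VV, Ff Kk Vv, Ff kk VV, Ff kk Vv}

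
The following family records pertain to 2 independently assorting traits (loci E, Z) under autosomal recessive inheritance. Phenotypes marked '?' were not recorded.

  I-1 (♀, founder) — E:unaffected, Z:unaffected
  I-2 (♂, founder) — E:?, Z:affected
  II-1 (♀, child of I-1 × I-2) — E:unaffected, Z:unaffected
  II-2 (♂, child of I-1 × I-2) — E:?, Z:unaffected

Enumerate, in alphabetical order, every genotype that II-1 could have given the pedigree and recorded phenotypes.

E/I-1 un ·: EE|Ee
E/I-2 ? ·: EE|Ee|ee
E/II-1 un I-1×I-2: EE|Ee
E/II-2 ? I-1×I-2: EE|Ee|ee
⇒ E over [I-1,I-2,II-1,II-2]: 18 consistent
Z/I-1 un ·: ZZ|Zz
Z/I-2 aff ·: zz
Z/II-1 un I-1×I-2: Zz
Z/II-2 un I-1×I-2: Zz
⇒ Z over [I-1,I-2,II-1,II-2]: 2 consistent

II-1 ∈ {EE Zz, Ee Zz}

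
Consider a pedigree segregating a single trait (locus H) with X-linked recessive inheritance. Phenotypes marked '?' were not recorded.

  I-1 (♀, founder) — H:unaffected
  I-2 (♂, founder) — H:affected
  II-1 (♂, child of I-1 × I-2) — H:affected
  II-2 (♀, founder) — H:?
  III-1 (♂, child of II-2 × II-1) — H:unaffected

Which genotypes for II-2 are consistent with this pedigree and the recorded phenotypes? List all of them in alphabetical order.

II-2 ∈ {X^HX^H, X^HX^h}

H/I-1 un ·: X^HX^h
H/I-2 aff ·: X^hY
H/II-1 aff I-1×I-2: X^hY
H/II-2 ? ·: X^HX^H|X^HX^h
H/III-1 un II-2×II-1: X^HY
⇒ H over [I-1,I-2,II-1,II-2,III-1]: 2 consistent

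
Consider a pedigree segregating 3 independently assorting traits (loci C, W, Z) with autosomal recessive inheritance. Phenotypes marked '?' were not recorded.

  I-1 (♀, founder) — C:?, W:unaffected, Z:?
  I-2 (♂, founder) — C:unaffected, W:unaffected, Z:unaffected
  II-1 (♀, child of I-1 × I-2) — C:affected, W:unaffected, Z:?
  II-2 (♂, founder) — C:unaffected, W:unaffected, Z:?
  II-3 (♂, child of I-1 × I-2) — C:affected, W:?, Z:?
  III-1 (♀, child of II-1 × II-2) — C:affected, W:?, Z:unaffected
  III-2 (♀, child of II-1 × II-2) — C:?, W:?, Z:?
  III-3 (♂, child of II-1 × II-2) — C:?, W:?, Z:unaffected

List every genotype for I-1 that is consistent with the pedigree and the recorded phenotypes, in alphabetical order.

I-1 ∈ {Cc WW ZZ, Cc WW Zz, Cc WW zz, Cc Ww ZZ, Cc Ww Zz, Cc Ww zz, cc WW ZZ, cc WW Zz, cc WW zz, cc Ww ZZ, cc Ww Zz, cc Ww zz}

C/I-1 ? ·: Cc|cc
C/I-2 un ·: Cc
C/II-1 aff I-1×I-2: cc
C/II-2 un ·: Cc
C/II-3 aff I-1×I-2: cc
C/III-1 aff II-1×II-2: cc
C/III-2 ? II-1×II-2: Cc|cc
C/III-3 ? II-1×II-2: Cc|cc
⇒ C over [I-1,I-2,II-1,II-2,II-3,III-1,III-2,III-3]: 8 consistent
W/I-1 un ·: WW|Ww
W/I-2 un ·: WW|Ww
W/II-1 un I-1×I-2: WW|Ww
W/II-2 un ·: WW|Ww
W/II-3 ? I-1×I-2: WW|Ww|ww
W/III-1 ? II-1×II-2: WW|Ww|ww
W/III-2 ? II-1×II-2: WW|Ww|ww
W/III-3 ? II-1×II-2: WW|Ww|ww
⇒ W over [I-1,I-2,II-1,II-2,II-3,III-1,III-2,III-3]: 317 consistent
Z/I-1 ? ·: ZZ|Zz|zz
Z/I-2 un ·: ZZ|Zz
Z/II-1 ? I-1×I-2: ZZ|Zz|zz
Z/II-2 ? ·: ZZ|Zz|zz
Z/II-3 ? I-1×I-2: ZZ|Zz|zz
Z/III-1 un II-1×II-2: ZZ|Zz
Z/III-2 ? II-1×II-2: ZZ|Zz|zz
Z/III-3 un II-1×II-2: ZZ|Zz
⇒ Z over [I-1,I-2,II-1,II-2,II-3,III-1,III-2,III-3]: 315 consistent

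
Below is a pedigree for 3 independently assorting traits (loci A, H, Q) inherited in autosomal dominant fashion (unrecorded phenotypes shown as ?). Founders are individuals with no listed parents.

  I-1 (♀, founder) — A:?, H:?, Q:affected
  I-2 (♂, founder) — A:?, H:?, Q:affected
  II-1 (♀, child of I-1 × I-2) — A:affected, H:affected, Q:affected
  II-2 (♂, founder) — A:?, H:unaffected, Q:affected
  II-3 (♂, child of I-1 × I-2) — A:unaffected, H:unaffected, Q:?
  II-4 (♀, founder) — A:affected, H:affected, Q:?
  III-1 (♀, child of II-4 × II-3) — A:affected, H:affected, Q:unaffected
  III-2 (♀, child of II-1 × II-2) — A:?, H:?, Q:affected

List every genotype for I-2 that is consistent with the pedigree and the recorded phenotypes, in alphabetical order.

A/I-1 ? ·: aa|Aa
A/I-2 ? ·: aa|Aa
A/II-1 aff I-1×I-2: Aa|AA
A/II-2 ? ·: aa|Aa|AA
A/II-3 un I-1×I-2: aa
A/II-4 aff ·: Aa|AA
A/III-1 aff II-4×II-3: Aa
A/III-2 ? II-1×II-2: aa|Aa|AA
⇒ A over [I-1,I-2,II-1,II-2,II-3,II-4,III-1,III-2]: 50 consistent
H/I-1 ? ·: hh|Hh
H/I-2 ? ·: hh|Hh
H/II-1 aff I-1×I-2: Hh|HH
H/II-2 un ·: hh
H/II-3 un I-1×I-2: hh
H/II-4 aff ·: Hh|HH
H/III-1 aff II-4×II-3: Hh
H/III-2 ? II-1×II-2: hh|Hh
⇒ H over [I-1,I-2,II-1,II-2,II-3,II-4,III-1,III-2]: 14 consistent
Q/I-1 aff ·: Qq|QQ
Q/I-2 aff ·: Qq|QQ
Q/II-1 aff I-1×I-2: Qq|QQ
Q/II-2 aff ·: Qq|QQ
Q/II-3 ? I-1×I-2: qq|Qq
Q/II-4 ? ·: qq|Qq
Q/III-1 un II-4×II-3: qq
Q/III-2 aff II-1×II-2: Qq|QQ
⇒ Q over [I-1,I-2,II-1,II-2,II-3,II-4,III-1,III-2]: 56 consistent

I-2 ∈ {Aa Hh QQ, Aa Hh Qq, Aa hh QQ, Aa hh Qq, aa Hh QQ, aa Hh Qq, aa hh QQ, aa hh Qq}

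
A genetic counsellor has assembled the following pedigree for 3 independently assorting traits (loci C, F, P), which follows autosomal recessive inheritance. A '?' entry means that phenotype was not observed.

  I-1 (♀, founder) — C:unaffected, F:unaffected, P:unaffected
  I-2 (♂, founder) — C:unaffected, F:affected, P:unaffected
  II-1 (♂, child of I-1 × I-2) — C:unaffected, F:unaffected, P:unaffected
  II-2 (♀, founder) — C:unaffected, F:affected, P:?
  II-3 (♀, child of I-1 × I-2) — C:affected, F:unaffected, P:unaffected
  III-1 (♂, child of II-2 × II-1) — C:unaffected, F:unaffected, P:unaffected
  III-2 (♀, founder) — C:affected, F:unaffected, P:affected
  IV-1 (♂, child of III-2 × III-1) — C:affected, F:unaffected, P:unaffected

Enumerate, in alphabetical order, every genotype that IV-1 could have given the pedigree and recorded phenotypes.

C/I-1 un ·: Cc
C/I-2 un ·: Cc
C/II-1 un I-1×I-2: CC|Cc
C/II-2 un ·: CC|Cc
C/II-3 aff I-1×I-2: cc
C/III-1 un II-2×II-1: Cc
C/III-2 aff ·: cc
C/IV-1 aff III-2×III-1: cc
⇒ C over [I-1,I-2,II-1,II-2,II-3,III-1,III-2,IV-1]: 3 consistent
F/I-1 un ·: FF|Ff
F/I-2 aff ·: ff
F/II-1 un I-1×I-2: Ff
F/II-2 aff ·: ff
F/II-3 un I-1×I-2: Ff
F/III-1 un II-2×II-1: Ff
F/III-2 un ·: FF|Ff
F/IV-1 un III-2×III-1: FF|Ff
⇒ F over [I-1,I-2,II-1,II-2,II-3,III-1,III-2,IV-1]: 8 consistent
P/I-1 un ·: PP|Pp
P/I-2 un ·: PP|Pp
P/II-1 un I-1×I-2: PP|Pp
P/II-2 ? ·: PP|Pp|pp
P/II-3 un I-1×I-2: PP|Pp
P/III-1 un II-2×II-1: PP|Pp
P/III-2 aff ·: pp
P/IV-1 un III-2×III-1: Pp
⇒ P over [I-1,I-2,II-1,II-2,II-3,III-1,III-2,IV-1]: 58 consistent

IV-1 ∈ {cc FF Pp, cc Ff Pp}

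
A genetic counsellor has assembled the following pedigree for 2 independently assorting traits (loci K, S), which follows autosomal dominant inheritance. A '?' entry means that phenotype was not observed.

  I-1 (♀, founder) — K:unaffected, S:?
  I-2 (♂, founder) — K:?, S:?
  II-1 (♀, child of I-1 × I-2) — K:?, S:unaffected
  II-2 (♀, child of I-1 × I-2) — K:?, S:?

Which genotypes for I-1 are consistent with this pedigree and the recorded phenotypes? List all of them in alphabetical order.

I-1 ∈ {kk Ss, kk ss}

K/I-1 un ·: kk
K/I-2 ? ·: kk|Kk|KK
K/II-1 ? I-1×I-2: kk|Kk
K/II-2 ? I-1×I-2: kk|Kk
⇒ K over [I-1,I-2,II-1,II-2]: 6 consistent
S/I-1 ? ·: ss|Ss
S/I-2 ? ·: ss|Ss
S/II-1 un I-1×I-2: ss
S/II-2 ? I-1×I-2: ss|Ss|SS
⇒ S over [I-1,I-2,II-1,II-2]: 8 consistent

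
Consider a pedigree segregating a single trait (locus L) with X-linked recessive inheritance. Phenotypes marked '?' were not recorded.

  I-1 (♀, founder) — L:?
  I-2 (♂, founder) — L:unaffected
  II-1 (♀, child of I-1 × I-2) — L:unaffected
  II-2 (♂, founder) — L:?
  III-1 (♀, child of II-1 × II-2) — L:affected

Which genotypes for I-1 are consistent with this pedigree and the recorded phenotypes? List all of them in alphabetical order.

L/I-1 ? ·: X^LX^l|X^lX^l
L/I-2 un ·: X^LY
L/II-1 un I-1×I-2: X^LX^l
L/II-2 ? ·: X^lY
L/III-1 aff II-1×II-2: X^lX^l
⇒ L over [I-1,I-2,II-1,II-2,III-1]: 2 consistent

I-1 ∈ {X^LX^l, X^lX^l}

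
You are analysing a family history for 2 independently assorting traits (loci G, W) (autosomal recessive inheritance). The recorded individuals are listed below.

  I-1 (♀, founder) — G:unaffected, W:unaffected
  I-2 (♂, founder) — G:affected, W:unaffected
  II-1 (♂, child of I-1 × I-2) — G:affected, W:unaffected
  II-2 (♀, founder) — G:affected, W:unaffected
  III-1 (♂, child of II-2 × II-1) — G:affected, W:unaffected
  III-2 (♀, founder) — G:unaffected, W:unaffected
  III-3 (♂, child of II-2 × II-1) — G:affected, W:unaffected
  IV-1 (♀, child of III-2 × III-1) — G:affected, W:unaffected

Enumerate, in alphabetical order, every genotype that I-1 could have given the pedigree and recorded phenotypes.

G/I-1 un ·: Gg
G/I-2 aff ·: gg
G/II-1 aff I-1×I-2: gg
G/II-2 aff ·: gg
G/III-1 aff II-2×II-1: gg
G/III-2 un ·: Gg
G/III-3 aff II-2×II-1: gg
G/IV-1 aff III-2×III-1: gg
⇒ G over [I-1,I-2,II-1,II-2,III-1,III-2,III-3,IV-1]: 1 consistent
W/I-1 un ·: WW|Ww
W/I-2 un ·: WW|Ww
W/II-1 un I-1×I-2: WW|Ww
W/II-2 un ·: WW|Ww
W/III-1 un II-2×II-1: WW|Ww
W/III-2 un ·: WW|Ww
W/III-3 un II-2×II-1: WW|Ww
W/IV-1 un III-2×III-1: WW|Ww
⇒ W over [I-1,I-2,II-1,II-2,III-1,III-2,III-3,IV-1]: 152 consistent

I-1 ∈ {Gg WW, Gg Ww}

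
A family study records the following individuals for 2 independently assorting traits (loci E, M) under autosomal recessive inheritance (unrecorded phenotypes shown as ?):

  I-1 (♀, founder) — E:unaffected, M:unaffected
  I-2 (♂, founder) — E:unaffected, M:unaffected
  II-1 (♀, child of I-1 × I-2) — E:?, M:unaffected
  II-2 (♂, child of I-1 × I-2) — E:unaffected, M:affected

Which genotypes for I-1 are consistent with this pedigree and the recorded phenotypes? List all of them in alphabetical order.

E/I-1 un ·: EE|Ee
E/I-2 un ·: EE|Ee
E/II-1 ? I-1×I-2: EE|Ee|ee
E/II-2 un I-1×I-2: EE|Ee
⇒ E over [I-1,I-2,II-1,II-2]: 15 consistent
M/I-1 un ·: Mm
M/I-2 un ·: Mm
M/II-1 un I-1×I-2: MM|Mm
M/II-2 aff I-1×I-2: mm
⇒ M over [I-1,I-2,II-1,II-2]: 2 consistent

I-1 ∈ {EE Mm, Ee Mm}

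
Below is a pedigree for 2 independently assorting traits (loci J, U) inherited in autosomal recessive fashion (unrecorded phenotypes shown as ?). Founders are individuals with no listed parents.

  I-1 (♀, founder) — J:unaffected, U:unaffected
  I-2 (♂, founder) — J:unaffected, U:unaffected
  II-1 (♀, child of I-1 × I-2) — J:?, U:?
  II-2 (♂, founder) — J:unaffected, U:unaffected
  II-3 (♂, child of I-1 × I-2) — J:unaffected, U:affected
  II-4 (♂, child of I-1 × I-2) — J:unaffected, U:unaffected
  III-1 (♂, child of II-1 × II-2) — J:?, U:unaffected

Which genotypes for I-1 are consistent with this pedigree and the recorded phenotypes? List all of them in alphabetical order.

I-1 ∈ {JJ Uu, Jj Uu}

J/I-1 un ·: JJ|Jj
J/I-2 un ·: JJ|Jj
J/II-1 ? I-1×I-2: JJ|Jj|jj
J/II-2 un ·: JJ|Jj
J/II-3 un I-1×I-2: JJ|Jj
J/II-4 un I-1×I-2: JJ|Jj
J/III-1 ? II-1×II-2: JJ|Jj|jj
⇒ J over [I-1,I-2,II-1,II-2,II-3,II-4,III-1]: 111 consistent
U/I-1 un ·: Uu
U/I-2 un ·: Uu
U/II-1 ? I-1×I-2: UU|Uu|uu
U/II-2 un ·: UU|Uu
U/II-3 aff I-1×I-2: uu
U/II-4 un I-1×I-2: UU|Uu
U/III-1 un II-1×II-2: UU|Uu
⇒ U over [I-1,I-2,II-1,II-2,II-3,II-4,III-1]: 18 consistent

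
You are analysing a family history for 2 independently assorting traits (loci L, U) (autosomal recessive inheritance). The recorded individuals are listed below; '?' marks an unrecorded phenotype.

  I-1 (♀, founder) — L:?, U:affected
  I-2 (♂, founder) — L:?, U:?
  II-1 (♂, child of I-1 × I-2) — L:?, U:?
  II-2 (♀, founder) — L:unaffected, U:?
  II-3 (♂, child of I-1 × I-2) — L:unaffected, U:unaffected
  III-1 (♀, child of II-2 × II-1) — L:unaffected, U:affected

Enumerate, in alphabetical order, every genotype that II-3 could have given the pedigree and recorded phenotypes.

II-3 ∈ {LL Uu, Ll Uu}

L/I-1 ? ·: LL|Ll|ll
L/I-2 ? ·: LL|Ll|ll
L/II-1 ? I-1×I-2: LL|Ll|ll
L/II-2 un ·: LL|Ll
L/II-3 un I-1×I-2: LL|Ll
L/III-1 un II-2×II-1: LL|Ll
⇒ L over [I-1,I-2,II-1,II-2,II-3,III-1]: 69 consistent
U/I-1 aff ·: uu
U/I-2 ? ·: UU|Uu
U/II-1 ? I-1×I-2: Uu|uu
U/II-2 ? ·: Uu|uu
U/II-3 un I-1×I-2: Uu
U/III-1 aff II-2×II-1: uu
⇒ U over [I-1,I-2,II-1,II-2,II-3,III-1]: 6 consistent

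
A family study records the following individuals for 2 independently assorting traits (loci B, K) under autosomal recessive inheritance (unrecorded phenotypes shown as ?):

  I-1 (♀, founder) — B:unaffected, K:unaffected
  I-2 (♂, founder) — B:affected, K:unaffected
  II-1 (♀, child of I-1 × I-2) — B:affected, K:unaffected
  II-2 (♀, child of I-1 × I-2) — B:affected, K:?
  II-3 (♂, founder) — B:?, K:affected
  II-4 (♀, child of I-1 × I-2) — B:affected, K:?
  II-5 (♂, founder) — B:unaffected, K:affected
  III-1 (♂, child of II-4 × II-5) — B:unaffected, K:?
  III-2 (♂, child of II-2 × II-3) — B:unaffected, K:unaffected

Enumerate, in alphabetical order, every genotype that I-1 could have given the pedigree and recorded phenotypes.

I-1 ∈ {Bb KK, Bb Kk}

B/I-1 un ·: Bb
B/I-2 aff ·: bb
B/II-1 aff I-1×I-2: bb
B/II-2 aff I-1×I-2: bb
B/II-3 ? ·: BB|Bb
B/II-4 aff I-1×I-2: bb
B/II-5 un ·: BB|Bb
B/III-1 un II-4×II-5: Bb
B/III-2 un II-2×II-3: Bb
⇒ B over [I-1,I-2,II-1,II-2,II-3,II-4,II-5,III-1,III-2]: 4 consistent
K/I-1 un ·: KK|Kk
K/I-2 un ·: KK|Kk
K/II-1 un I-1×I-2: KK|Kk
K/II-2 ? I-1×I-2: KK|Kk
K/II-3 aff ·: kk
K/II-4 ? I-1×I-2: KK|Kk|kk
K/II-5 aff ·: kk
K/III-1 ? II-4×II-5: Kk|kk
K/III-2 un II-2×II-3: Kk
⇒ K over [I-1,I-2,II-1,II-2,II-3,II-4,II-5,III-1,III-2]: 41 consistent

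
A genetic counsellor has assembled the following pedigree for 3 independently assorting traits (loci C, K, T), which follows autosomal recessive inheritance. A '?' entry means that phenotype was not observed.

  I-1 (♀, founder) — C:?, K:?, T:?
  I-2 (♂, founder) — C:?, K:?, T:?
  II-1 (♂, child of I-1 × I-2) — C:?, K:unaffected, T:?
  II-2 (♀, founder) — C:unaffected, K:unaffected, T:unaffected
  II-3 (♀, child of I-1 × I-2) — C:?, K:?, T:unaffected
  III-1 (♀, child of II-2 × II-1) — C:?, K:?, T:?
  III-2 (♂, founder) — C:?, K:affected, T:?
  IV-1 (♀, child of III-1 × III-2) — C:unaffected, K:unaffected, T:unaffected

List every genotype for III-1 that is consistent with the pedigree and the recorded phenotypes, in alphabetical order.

III-1 ∈ {CC KK TT, CC KK Tt, CC KK tt, CC Kk TT, CC Kk Tt, CC Kk tt, Cc KK TT, Cc KK Tt, Cc KK tt, Cc Kk TT, Cc Kk Tt, Cc Kk tt, cc KK TT, cc KK Tt, cc KK tt, cc Kk TT, cc Kk Tt, cc Kk tt}

C/I-1 ? ·: CC|Cc|cc
C/I-2 ? ·: CC|Cc|cc
C/II-1 ? I-1×I-2: CC|Cc|cc
C/II-2 un ·: CC|Cc
C/II-3 ? I-1×I-2: CC|Cc|cc
C/III-1 ? II-2×II-1: CC|Cc|cc
C/III-2 ? ·: CC|Cc|cc
C/IV-1 un III-1×III-2: CC|Cc
⇒ C over [I-1,I-2,II-1,II-2,II-3,III-1,III-2,IV-1]: 460 consistent
K/I-1 ? ·: KK|Kk|kk
K/I-2 ? ·: KK|Kk|kk
K/II-1 un I-1×I-2: KK|Kk
K/II-2 un ·: KK|Kk
K/II-3 ? I-1×I-2: KK|Kk|kk
K/III-1 ? II-2×II-1: KK|Kk
K/III-2 aff ·: kk
K/IV-1 un III-1×III-2: Kk
⇒ K over [I-1,I-2,II-1,II-2,II-3,III-1,III-2,IV-1]: 76 consistent
T/I-1 ? ·: TT|Tt|tt
T/I-2 ? ·: TT|Tt|tt
T/II-1 ? I-1×I-2: TT|Tt|tt
T/II-2 un ·: TT|Tt
T/II-3 un I-1×I-2: TT|Tt
T/III-1 ? II-2×II-1: TT|Tt|tt
T/III-2 ? ·: TT|Tt|tt
T/IV-1 un III-1×III-2: TT|Tt
⇒ T over [I-1,I-2,II-1,II-2,II-3,III-1,III-2,IV-1]: 339 consistent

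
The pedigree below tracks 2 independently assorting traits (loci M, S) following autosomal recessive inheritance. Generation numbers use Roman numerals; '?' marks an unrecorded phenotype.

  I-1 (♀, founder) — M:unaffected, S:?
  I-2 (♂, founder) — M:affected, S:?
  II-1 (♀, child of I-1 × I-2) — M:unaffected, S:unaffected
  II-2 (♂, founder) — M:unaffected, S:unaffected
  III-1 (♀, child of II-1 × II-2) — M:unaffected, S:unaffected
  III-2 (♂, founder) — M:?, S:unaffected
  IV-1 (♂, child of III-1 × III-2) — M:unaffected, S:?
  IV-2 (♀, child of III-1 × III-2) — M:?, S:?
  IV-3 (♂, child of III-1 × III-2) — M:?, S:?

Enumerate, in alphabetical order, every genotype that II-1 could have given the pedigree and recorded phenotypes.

II-1 ∈ {Mm SS, Mm Ss}

M/I-1 un ·: MM|Mm
M/I-2 aff ·: mm
M/II-1 un I-1×I-2: Mm
M/II-2 un ·: MM|Mm
M/III-1 un II-1×II-2: MM|Mm
M/III-2 ? ·: MM|Mm|mm
M/IV-1 un III-1×III-2: MM|Mm
M/IV-2 ? III-1×III-2: MM|Mm|mm
M/IV-3 ? III-1×III-2: MM|Mm|mm
⇒ M over [I-1,I-2,II-1,II-2,III-1,III-2,IV-1,IV-2,IV-3]: 160 consistent
S/I-1 ? ·: SS|Ss|ss
S/I-2 ? ·: SS|Ss|ss
S/II-1 un I-1×I-2: SS|Ss
S/II-2 un ·: SS|Ss
S/III-1 un II-1×II-2: SS|Ss
S/III-2 un ·: SS|Ss
S/IV-1 ? III-1×III-2: SS|Ss|ss
S/IV-2 ? III-1×III-2: SS|Ss|ss
S/IV-3 ? III-1×III-2: SS|Ss|ss
⇒ S over [I-1,I-2,II-1,II-2,III-1,III-2,IV-1,IV-2,IV-3]: 828 consistent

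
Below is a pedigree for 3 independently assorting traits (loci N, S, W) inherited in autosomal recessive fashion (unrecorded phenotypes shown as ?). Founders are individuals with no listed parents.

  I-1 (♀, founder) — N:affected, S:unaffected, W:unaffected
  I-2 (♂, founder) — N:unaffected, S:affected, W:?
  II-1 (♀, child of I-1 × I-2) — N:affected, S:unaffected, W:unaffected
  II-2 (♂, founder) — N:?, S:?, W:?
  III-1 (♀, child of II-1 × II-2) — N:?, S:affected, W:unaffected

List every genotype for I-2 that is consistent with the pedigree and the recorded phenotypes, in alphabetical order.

I-2 ∈ {Nn ss WW, Nn ss Ww, Nn ss ww}

N/I-1 aff ·: nn
N/I-2 un ·: Nn
N/II-1 aff I-1×I-2: nn
N/II-2 ? ·: NN|Nn|nn
N/III-1 ? II-1×II-2: Nn|nn
⇒ N over [I-1,I-2,II-1,II-2,III-1]: 4 consistent
S/I-1 un ·: SS|Ss
S/I-2 aff ·: ss
S/II-1 un I-1×I-2: Ss
S/II-2 ? ·: Ss|ss
S/III-1 aff II-1×II-2: ss
⇒ S over [I-1,I-2,II-1,II-2,III-1]: 4 consistent
W/I-1 un ·: WW|Ww
W/I-2 ? ·: WW|Ww|ww
W/II-1 un I-1×I-2: WW|Ww
W/II-2 ? ·: WW|Ww|ww
W/III-1 un II-1×II-2: WW|Ww
⇒ W over [I-1,I-2,II-1,II-2,III-1]: 41 consistent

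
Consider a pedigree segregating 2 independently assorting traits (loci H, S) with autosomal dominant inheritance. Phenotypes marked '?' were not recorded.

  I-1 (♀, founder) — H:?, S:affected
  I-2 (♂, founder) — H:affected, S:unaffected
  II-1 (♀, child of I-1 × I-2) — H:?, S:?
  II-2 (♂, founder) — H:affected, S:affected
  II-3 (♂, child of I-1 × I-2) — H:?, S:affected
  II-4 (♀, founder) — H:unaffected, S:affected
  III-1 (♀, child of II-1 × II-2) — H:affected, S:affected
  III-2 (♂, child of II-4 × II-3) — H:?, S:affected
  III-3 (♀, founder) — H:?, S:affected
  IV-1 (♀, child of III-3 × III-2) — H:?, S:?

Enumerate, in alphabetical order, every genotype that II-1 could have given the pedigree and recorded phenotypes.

H/I-1 ? ·: hh|Hh|HH
H/I-2 aff ·: Hh|HH
H/II-1 ? I-1×I-2: hh|Hh|HH
H/II-2 aff ·: Hh|HH
H/II-3 ? I-1×I-2: hh|Hh|HH
H/II-4 un ·: hh
H/III-1 aff II-1×II-2: Hh|HH
H/III-2 ? II-4×II-3: hh|Hh
H/III-3 ? ·: hh|Hh|HH
H/IV-1 ? III-3×III-2: hh|Hh|HH
⇒ H over [I-1,I-2,II-1,II-2,II-3,II-4,III-1,III-2,III-3,IV-1]: 605 consistent
S/I-1 aff ·: Ss|SS
S/I-2 un ·: ss
S/II-1 ? I-1×I-2: ss|Ss
S/II-2 aff ·: Ss|SS
S/II-3 aff I-1×I-2: Ss
S/II-4 aff ·: Ss|SS
S/III-1 aff II-1×II-2: Ss|SS
S/III-2 aff II-4×II-3: Ss|SS
S/III-3 aff ·: Ss|SS
S/IV-1 ? III-3×III-2: ss|Ss|SS
⇒ S over [I-1,I-2,II-1,II-2,II-3,II-4,III-1,III-2,III-3,IV-1]: 160 consistent

II-1 ∈ {HH Ss, HH ss, Hh Ss, Hh ss, hh Ss, hh ss}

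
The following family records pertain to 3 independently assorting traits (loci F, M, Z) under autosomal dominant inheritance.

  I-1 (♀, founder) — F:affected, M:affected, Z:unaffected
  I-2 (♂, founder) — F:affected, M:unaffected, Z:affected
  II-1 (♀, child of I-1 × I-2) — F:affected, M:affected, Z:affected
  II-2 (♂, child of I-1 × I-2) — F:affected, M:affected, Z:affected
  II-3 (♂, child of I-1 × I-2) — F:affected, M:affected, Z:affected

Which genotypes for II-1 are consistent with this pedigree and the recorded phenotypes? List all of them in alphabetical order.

II-1 ∈ {FF Mm Zz, Ff Mm Zz}

F/I-1 aff ·: Ff|FF
F/I-2 aff ·: Ff|FF
F/II-1 aff I-1×I-2: Ff|FF
F/II-2 aff I-1×I-2: Ff|FF
F/II-3 aff I-1×I-2: Ff|FF
⇒ F over [I-1,I-2,II-1,II-2,II-3]: 25 consistent
M/I-1 aff ·: Mm|MM
M/I-2 un ·: mm
M/II-1 aff I-1×I-2: Mm
M/II-2 aff I-1×I-2: Mm
M/II-3 aff I-1×I-2: Mm
⇒ M over [I-1,I-2,II-1,II-2,II-3]: 2 consistent
Z/I-1 un ·: zz
Z/I-2 aff ·: Zz|ZZ
Z/II-1 aff I-1×I-2: Zz
Z/II-2 aff I-1×I-2: Zz
Z/II-3 aff I-1×I-2: Zz
⇒ Z over [I-1,I-2,II-1,II-2,II-3]: 2 consistent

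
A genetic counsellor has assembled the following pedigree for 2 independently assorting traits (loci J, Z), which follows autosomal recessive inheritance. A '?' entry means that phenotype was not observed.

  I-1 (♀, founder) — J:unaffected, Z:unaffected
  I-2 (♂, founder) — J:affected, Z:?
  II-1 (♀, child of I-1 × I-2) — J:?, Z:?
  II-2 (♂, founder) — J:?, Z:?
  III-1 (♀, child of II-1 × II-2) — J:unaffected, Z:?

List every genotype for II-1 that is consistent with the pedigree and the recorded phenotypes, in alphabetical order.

II-1 ∈ {Jj ZZ, Jj Zz, Jj zz, jj ZZ, jj Zz, jj zz}

J/I-1 un ·: JJ|Jj
J/I-2 aff ·: jj
J/II-1 ? I-1×I-2: Jj|jj
J/II-2 ? ·: JJ|Jj|jj
J/III-1 un II-1×II-2: JJ|Jj
⇒ J over [I-1,I-2,II-1,II-2,III-1]: 12 consistent
Z/I-1 un ·: ZZ|Zz
Z/I-2 ? ·: ZZ|Zz|zz
Z/II-1 ? I-1×I-2: ZZ|Zz|zz
Z/II-2 ? ·: ZZ|Zz|zz
Z/III-1 ? II-1×II-2: ZZ|Zz|zz
⇒ Z over [I-1,I-2,II-1,II-2,III-1]: 59 consistent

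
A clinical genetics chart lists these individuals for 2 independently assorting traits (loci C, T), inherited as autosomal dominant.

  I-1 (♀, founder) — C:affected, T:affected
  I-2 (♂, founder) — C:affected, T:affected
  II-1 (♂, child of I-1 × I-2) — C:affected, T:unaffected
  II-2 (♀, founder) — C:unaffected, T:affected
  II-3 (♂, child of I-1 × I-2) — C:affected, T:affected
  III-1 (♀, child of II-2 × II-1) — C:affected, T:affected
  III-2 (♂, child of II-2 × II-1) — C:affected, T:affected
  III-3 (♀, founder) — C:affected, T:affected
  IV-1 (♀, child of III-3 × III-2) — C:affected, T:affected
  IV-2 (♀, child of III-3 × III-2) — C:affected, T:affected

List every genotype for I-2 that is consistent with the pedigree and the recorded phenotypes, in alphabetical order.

I-2 ∈ {CC Tt, Cc Tt}

C/I-1 aff ·: Cc|CC
C/I-2 aff ·: Cc|CC
C/II-1 aff I-1×I-2: Cc|CC
C/II-2 un ·: cc
C/II-3 aff I-1×I-2: Cc|CC
C/III-1 aff II-2×II-1: Cc
C/III-2 aff II-2×II-1: Cc
C/III-3 aff ·: Cc|CC
C/IV-1 aff III-3×III-2: Cc|CC
C/IV-2 aff III-3×III-2: Cc|CC
⇒ C over [I-1,I-2,II-1,II-2,II-3,III-1,III-2,III-3,IV-1,IV-2]: 104 consistent
T/I-1 aff ·: Tt
T/I-2 aff ·: Tt
T/II-1 un I-1×I-2: tt
T/II-2 aff ·: Tt|TT
T/II-3 aff I-1×I-2: Tt|TT
T/III-1 aff II-2×II-1: Tt
T/III-2 aff II-2×II-1: Tt
T/III-3 aff ·: Tt|TT
T/IV-1 aff III-3×III-2: Tt|TT
T/IV-2 aff III-3×III-2: Tt|TT
⇒ T over [I-1,I-2,II-1,II-2,II-3,III-1,III-2,III-3,IV-1,IV-2]: 32 consistent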